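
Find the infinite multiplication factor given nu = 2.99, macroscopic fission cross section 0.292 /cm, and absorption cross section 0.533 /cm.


k_inf = nu * Sigma_f / Sigma_a
k_inf = 2.99 * 0.292 / 0.533
k_inf = 1.6380

1.6380


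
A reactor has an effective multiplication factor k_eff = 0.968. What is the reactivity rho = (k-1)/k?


rho = (k_eff - 1) / k_eff
rho = (0.968 - 1) / 0.968
rho = -0.033058

-0.033058


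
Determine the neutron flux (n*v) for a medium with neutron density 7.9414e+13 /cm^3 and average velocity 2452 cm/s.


phi = n * v
phi = 7.9414e+13 * 2452
phi = 1.9472e+17 /cm^2/s

1.9472e+17


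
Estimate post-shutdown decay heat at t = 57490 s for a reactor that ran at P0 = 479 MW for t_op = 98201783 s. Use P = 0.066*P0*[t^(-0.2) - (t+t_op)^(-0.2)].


P/P0 = 0.066 * [t^(-0.2) - (t + t_op)^(-0.2)]
P/P0 = 0.066 * [57490^(-0.2) - (57490 + 98201783)^(-0.2)]
P/P0 = 0.066 * [0.1117073 - 0.02520724] = 0.005709004
P = 479 * 0.005709004 = 2.7346 MW

2.7346


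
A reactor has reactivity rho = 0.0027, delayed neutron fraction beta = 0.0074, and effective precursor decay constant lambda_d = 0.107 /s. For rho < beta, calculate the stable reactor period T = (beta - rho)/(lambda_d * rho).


T = (beta - rho) / (lambda_d * rho)
T = (0.0074 - 0.0027) / (0.107 * 0.0027)
T = 16.269 s

16.269


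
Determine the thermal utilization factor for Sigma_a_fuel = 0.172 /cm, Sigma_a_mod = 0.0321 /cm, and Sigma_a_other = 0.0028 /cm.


f = Sigma_a_fuel / (Sigma_a_fuel + Sigma_a_mod + Sigma_a_other)
f = 0.172 / (0.172 + 0.0321 + 0.0028)
f = 0.83132

0.83132


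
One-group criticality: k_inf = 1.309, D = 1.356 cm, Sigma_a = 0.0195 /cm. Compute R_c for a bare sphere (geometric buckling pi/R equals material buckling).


L^2 = D / Sigma_a = 1.356 / 0.0195 = 69.53846 cm^2
B_m^2 = (k_inf - 1) / L^2 = (1.309 - 1) / 69.53846 = 0.004443584 /cm^2
For a bare sphere: B_g = pi/R, so R_c = pi / sqrt(B_m^2)
R_c = pi / sqrt(0.004443584) = 47.128 cm

47.128


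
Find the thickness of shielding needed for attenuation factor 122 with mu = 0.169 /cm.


x = ln(factor) / mu
x = ln(122) / 0.169
x = 28.426 cm

28.426


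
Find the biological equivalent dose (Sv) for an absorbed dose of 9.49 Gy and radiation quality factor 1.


H = D * Q
H = 9.49 * 1
H = 9.4900 Sv

9.4900


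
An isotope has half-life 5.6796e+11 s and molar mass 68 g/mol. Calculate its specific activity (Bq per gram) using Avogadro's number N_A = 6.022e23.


lambda = ln(2) / t_half = ln(2) / 5.6796e+11 = 1.220415e-12 /s
SA = lambda * N_A / M
SA = 1.220415e-12 * 6.022e23 / 68
SA = 1.0808e+10 Bq/g

1.0808e+10


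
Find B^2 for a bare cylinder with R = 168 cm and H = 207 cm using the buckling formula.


B^2 = (2.405/R)^2 + (pi/H)^2
B^2 = (2.405/168)^2 + (pi/207)^2
B^2 = 4.3527e-04 /cm^2

4.3527e-04


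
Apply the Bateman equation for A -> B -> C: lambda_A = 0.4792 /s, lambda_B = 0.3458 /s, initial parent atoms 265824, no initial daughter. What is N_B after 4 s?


N_B(t) = lambda_A * N_A0 / (lambda_B - lambda_A) * [exp(-lambda_A*t) - exp(-lambda_B*t)]
exp(-0.4792*4) = 0.1470769; exp(-0.3458*4) = 0.2507748
N_B = 0.4792 * 265824 / (0.3458 - 0.4792) * (0.1470769 - 0.2507748)
N_B = 99021

99021


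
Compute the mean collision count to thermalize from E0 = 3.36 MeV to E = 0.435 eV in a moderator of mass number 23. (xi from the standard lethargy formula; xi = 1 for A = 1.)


xi = 1 + (A-1)^2/(2A)*ln((A-1)/(A+1)) = 0.08448899 (for A = 23)
n = ln(E0/E) / xi
n = ln(3.36e6 / 0.435) / 0.08448899
n = ln(7.724138e+06) / 0.08448899 = 187.72

187.72


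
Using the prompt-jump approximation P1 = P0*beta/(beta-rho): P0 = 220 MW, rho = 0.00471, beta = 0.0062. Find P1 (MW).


P1/P0 = beta / (beta - rho)
P1/P0 = 0.0062 / (0.0062 - 0.00471) = 4.161074
P1 = 220 * 4.161074 = 915.44 MW

915.44


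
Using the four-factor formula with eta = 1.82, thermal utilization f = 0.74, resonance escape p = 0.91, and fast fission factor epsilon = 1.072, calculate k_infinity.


k_inf = eta * f * p * epsilon
k_inf = 1.82 * 0.74 * 0.91 * 1.072
k_inf = 1.3138

1.3138


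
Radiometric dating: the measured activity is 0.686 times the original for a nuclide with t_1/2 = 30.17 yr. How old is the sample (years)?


lambda = ln(2) / t_half = ln(2) / 30.17 = 0.02297472 /yr
t = -ln(A/A0) / lambda
t = -ln(0.686) / 0.02297472
t = 16.404 yr

16.404


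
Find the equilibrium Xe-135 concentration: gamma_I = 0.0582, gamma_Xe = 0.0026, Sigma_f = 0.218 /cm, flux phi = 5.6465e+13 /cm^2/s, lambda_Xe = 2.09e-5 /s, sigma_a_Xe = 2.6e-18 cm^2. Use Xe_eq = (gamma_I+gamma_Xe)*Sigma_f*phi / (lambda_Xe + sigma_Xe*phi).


Xe_eq = (gamma_I + gamma_Xe) * Sigma_f * phi / (lambda_Xe + sigma_Xe * phi)
Numerator = (0.0582 + 0.0026) * 0.218 * 5.6465e+13 = 7.484097e+11
Denominator = 2.09e-5 + 2.6e-18 * 5.6465e+13 = 1.677090e-04
Xe_eq = 7.484097e+11 / 1.677090e-04 = 4.4625e+15 /cm^3

4.4625e+15


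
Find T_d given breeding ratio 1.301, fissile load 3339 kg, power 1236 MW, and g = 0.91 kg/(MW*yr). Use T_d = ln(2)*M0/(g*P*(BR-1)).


Breeding gain G = BR - 1 = 1.301 - 1 = 0.301
Fissile production rate = g * P * G = 0.91 * 1236 * 0.301 = 338.55276 kg/yr
T_d = ln(2) * M0 / (g * P * G)
T_d = ln(2) * 3339 / 338.55276 = 6.8362 yr

6.8362


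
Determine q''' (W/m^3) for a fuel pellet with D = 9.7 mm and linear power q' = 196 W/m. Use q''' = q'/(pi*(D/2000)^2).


r = D / 2 / 1000 = 9.7 / 2 / 1000 = 0.00485 m
q''' = q' / (pi * r^2)
q''' = 196 / (pi * 0.00485^2)
q''' = 2.6523e+06 W/m^3

2.6523e+06


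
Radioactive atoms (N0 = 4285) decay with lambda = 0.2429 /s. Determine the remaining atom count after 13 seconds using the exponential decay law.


N = N0 * exp(-lambda * t)
N = 4285 * exp(-0.2429 * 13)
N = 182.21

182.21


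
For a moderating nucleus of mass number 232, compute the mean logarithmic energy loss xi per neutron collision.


xi = 1 + (A-1)^2/(2A) * ln((A-1)/(A+1))
xi = 1 + (232-1)^2/(2*232) * ln((232-1)/(232 +1))
xi = 0.0085960

0.0085960


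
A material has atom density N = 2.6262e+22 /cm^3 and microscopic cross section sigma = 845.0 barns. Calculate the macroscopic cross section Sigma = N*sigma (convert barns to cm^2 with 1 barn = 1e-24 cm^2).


Sigma = N * sigma_barns * 1e-24
Sigma = 2.6262e+22 * 845.0 * 1e-24
Sigma = 22.191 /cm

22.191


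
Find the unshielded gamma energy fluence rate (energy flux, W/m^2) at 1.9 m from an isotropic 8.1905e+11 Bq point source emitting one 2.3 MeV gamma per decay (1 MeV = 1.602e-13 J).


psi = A * E * 1.602e-13 / (4*pi*r^2)
psi = 8.1905e+11 * 2.3 * 1.602e-13 / (4*pi*1.9^2)
psi = 0.0066525 W/m^2

0.0066525


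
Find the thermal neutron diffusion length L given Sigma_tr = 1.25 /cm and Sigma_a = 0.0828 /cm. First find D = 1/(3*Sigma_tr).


D = 1 / (3 * Sigma_tr) = 1 / (3 * 1.25) = 0.2666667 cm
L = sqrt(D / Sigma_a)
L = sqrt(0.2666667 / 0.0828)
L = 1.7946 cm

1.7946


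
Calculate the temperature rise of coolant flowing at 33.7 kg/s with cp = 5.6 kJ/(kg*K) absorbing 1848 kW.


dT = Q / (m_dot * cp)
dT = 1848 / (33.7 * 5.6)
dT = 9.7923 C

9.7923


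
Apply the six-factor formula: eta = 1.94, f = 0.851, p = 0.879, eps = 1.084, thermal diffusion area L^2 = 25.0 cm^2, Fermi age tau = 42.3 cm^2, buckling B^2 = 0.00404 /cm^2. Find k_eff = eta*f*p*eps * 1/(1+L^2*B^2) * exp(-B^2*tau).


k_inf = eta*f*p*eps = 1.94*0.851*0.879*1.084 = 1.573075
P_TNL = 1/(1 + L^2*B^2) = 1/(1 + 25.0*0.00404) = 0.9082652
P_FNL = exp(-B^2*tau) = exp(-0.00404*42.3) = 0.8429126
k_eff = k_inf * P_TNL * P_FNL = 1.573075 * 0.9082652 * 0.8429126
k_eff = 1.2043

1.2043


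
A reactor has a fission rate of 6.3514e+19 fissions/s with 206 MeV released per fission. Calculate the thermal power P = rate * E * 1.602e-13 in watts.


P = fission_rate * E_MeV * 1.602e-13
P = 6.3514e+19 * 206 * 1.602e-13
P = 2.0960e+09 W

2.0960e+09


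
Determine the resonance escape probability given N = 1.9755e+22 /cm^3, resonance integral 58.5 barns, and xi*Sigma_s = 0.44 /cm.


p = exp(-N * I * 1e-24 / (xi*Sigma_s))
p = exp(-1.9755e+22 * 58.5 * 1e-24 / 0.44)
p = 0.072330

0.072330


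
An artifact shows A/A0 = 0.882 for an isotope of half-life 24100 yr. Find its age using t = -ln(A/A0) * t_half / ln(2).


lambda = ln(2) / t_half = ln(2) / 24100 = 2.876129e-05 /yr
t = -ln(A/A0) / lambda
t = -ln(0.882) / 2.876129e-05
t = 4365.7 yr

4365.7


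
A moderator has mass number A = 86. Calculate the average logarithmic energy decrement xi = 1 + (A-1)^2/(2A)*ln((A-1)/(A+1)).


xi = 1 + (A-1)^2/(2A) * ln((A-1)/(A+1))
xi = 1 + (86-1)^2/(2*86) * ln((86-1)/(86 +1))
xi = 0.023077

0.023077


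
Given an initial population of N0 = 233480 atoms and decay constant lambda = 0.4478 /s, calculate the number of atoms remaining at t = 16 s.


N = N0 * exp(-lambda * t)
N = 233480 * exp(-0.4478 * 16)
N = 180.56

180.56


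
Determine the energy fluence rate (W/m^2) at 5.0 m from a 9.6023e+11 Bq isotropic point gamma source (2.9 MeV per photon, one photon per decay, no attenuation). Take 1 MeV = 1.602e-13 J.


psi = A * E * 1.602e-13 / (4*pi*r^2)
psi = 9.6023e+11 * 2.9 * 1.602e-13 / (4*pi*5.0^2)
psi = 0.0014200 W/m^2

0.0014200


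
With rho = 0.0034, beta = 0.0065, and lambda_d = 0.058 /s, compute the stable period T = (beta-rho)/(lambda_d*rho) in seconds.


T = (beta - rho) / (lambda_d * rho)
T = (0.0065 - 0.0034) / (0.058 * 0.0034)
T = 15.720 s

15.720


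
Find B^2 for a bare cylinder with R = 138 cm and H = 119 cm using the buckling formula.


B^2 = (2.405/R)^2 + (pi/H)^2
B^2 = (2.405/138)^2 + (pi/119)^2
B^2 = 0.0010007 /cm^2

0.0010007


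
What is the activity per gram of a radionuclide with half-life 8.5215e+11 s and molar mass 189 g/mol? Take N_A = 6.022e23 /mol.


lambda = ln(2) / t_half = ln(2) / 8.5215e+11 = 8.134098e-13 /s
SA = lambda * N_A / M
SA = 8.134098e-13 * 6.022e23 / 189
SA = 2.5917e+09 Bq/g

2.5917e+09


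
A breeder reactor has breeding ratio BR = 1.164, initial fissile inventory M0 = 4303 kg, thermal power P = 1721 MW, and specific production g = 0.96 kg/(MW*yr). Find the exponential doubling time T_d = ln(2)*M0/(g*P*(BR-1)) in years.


Breeding gain G = BR - 1 = 1.164 - 1 = 0.164
Fissile production rate = g * P * G = 0.96 * 1721 * 0.164 = 270.95424 kg/yr
T_d = ln(2) * M0 / (g * P * G)
T_d = ln(2) * 4303 / 270.95424 = 11.008 yr

11.008


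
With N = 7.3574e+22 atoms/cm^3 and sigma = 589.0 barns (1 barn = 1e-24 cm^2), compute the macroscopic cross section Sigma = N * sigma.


Sigma = N * sigma_barns * 1e-24
Sigma = 7.3574e+22 * 589.0 * 1e-24
Sigma = 43.335 /cm

43.335


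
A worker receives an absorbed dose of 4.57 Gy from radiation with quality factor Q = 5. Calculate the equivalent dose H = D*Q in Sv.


H = D * Q
H = 4.57 * 5
H = 22.850 Sv

22.850


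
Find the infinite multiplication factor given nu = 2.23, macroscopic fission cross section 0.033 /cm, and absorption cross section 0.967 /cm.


k_inf = nu * Sigma_f / Sigma_a
k_inf = 2.23 * 0.033 / 0.967
k_inf = 0.076101

0.076101


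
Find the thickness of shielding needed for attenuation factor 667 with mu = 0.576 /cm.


x = ln(factor) / mu
x = ln(667) / 0.576
x = 11.290 cm

11.290


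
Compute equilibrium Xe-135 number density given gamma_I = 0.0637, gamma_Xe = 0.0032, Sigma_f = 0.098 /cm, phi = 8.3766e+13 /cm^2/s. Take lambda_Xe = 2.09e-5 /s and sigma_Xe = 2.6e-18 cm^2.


Xe_eq = (gamma_I + gamma_Xe) * Sigma_f * phi / (lambda_Xe + sigma_Xe * phi)
Numerator = (0.0637 + 0.0032) * 0.098 * 8.3766e+13 = 5.491866e+11
Denominator = 2.09e-5 + 2.6e-18 * 8.3766e+13 = 2.386916e-04
Xe_eq = 5.491866e+11 / 2.386916e-04 = 2.3008e+15 /cm^3

2.3008e+15


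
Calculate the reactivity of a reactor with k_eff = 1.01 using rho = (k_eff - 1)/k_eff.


rho = (k_eff - 1) / k_eff
rho = (1.01 - 1) / 1.01
rho = 0.0099010

0.0099010


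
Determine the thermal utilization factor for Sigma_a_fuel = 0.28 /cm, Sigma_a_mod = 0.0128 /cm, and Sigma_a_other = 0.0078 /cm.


f = Sigma_a_fuel / (Sigma_a_fuel + Sigma_a_mod + Sigma_a_other)
f = 0.28 / (0.28 + 0.0128 + 0.0078)
f = 0.93147

0.93147


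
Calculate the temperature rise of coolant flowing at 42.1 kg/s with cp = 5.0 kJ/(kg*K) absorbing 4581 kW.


dT = Q / (m_dot * cp)
dT = 4581 / (42.1 * 5.0)
dT = 21.762 C

21.762


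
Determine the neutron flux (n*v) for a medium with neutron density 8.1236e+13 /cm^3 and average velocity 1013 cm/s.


phi = n * v
phi = 8.1236e+13 * 1013
phi = 8.2292e+16 /cm^2/s

8.2292e+16


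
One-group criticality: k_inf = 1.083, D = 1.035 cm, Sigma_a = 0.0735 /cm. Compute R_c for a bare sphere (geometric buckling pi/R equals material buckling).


L^2 = D / Sigma_a = 1.035 / 0.0735 = 14.08163 cm^2
B_m^2 = (k_inf - 1) / L^2 = (1.083 - 1) / 14.08163 = 0.005894204 /cm^2
For a bare sphere: B_g = pi/R, so R_c = pi / sqrt(B_m^2)
R_c = pi / sqrt(0.005894204) = 40.920 cm

40.920


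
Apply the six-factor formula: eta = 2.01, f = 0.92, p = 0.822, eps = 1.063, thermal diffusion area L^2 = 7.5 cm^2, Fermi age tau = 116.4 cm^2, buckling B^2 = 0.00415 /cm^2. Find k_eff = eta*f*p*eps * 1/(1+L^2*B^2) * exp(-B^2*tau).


k_inf = eta*f*p*eps = 2.01*0.92*0.822*1.063 = 1.615805
P_TNL = 1/(1 + L^2*B^2) = 1/(1 + 7.5*0.00415) = 0.9698145
P_FNL = exp(-B^2*tau) = exp(-0.00415*116.4) = 0.6168928
k_eff = k_inf * P_TNL * P_FNL = 1.615805 * 0.9698145 * 0.6168928
k_eff = 0.96669

0.96669


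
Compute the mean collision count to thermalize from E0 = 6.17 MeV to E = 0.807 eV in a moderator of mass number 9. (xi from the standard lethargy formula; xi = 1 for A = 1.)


xi = 1 + (A-1)^2/(2A)*ln((A-1)/(A+1)) = 0.2066007 (for A = 9)
n = ln(E0/E) / xi
n = ln(6.17e6 / 0.807) / 0.2066007
n = ln(7.645601e+06) / 0.2066007 = 76.716

76.716


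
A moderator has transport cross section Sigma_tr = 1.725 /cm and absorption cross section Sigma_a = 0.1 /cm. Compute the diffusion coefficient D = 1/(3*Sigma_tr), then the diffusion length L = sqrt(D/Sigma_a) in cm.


D = 1 / (3 * Sigma_tr) = 1 / (3 * 1.725) = 0.1932367 cm
L = sqrt(D / Sigma_a)
L = sqrt(0.1932367 / 0.1)
L = 1.3901 cm

1.3901


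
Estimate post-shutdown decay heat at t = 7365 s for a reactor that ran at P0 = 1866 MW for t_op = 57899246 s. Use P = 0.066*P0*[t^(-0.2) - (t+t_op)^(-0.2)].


P/P0 = 0.066 * [t^(-0.2) - (t + t_op)^(-0.2)]
P/P0 = 0.066 * [7365^(-0.2) - (7365 + 57899246)^(-0.2)]
P/P0 = 0.066 * [0.1684866 - 0.02801911] = 0.009270854
P = 1866 * 0.009270854 = 17.299 MW

17.299


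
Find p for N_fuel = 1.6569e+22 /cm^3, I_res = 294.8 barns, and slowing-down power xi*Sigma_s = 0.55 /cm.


p = exp(-N * I * 1e-24 / (xi*Sigma_s))
p = exp(-1.6569e+22 * 294.8 * 1e-24 / 0.55)
p = 1.3901e-04

1.3901e-04


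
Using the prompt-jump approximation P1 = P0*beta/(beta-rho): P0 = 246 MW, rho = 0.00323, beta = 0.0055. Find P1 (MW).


P1/P0 = beta / (beta - rho)
P1/P0 = 0.0055 / (0.0055 - 0.00323) = 2.422907
P1 = 246 * 2.422907 = 596.04 MW

596.04


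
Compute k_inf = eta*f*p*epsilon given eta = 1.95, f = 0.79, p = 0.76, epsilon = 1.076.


k_inf = eta * f * p * epsilon
k_inf = 1.95 * 0.79 * 0.76 * 1.076
k_inf = 1.2598

1.2598


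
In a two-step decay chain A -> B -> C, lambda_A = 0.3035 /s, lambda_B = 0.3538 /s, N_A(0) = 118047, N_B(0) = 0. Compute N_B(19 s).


N_B(t) = lambda_A * N_A0 / (lambda_B - lambda_A) * [exp(-lambda_A*t) - exp(-lambda_B*t)]
exp(-0.3035*19) = 0.003130696; exp(-0.3538*19) = 0.001203887
N_B = 0.3035 * 118047 / (0.3538 - 0.3035) * (0.003130696 - 0.001203887)
N_B = 1372.4

1372.4


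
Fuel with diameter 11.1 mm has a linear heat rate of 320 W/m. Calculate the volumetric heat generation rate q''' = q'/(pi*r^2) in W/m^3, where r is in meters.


r = D / 2 / 1000 = 11.1 / 2 / 1000 = 0.00555 m
q''' = q' / (pi * r^2)
q''' = 320 / (pi * 0.00555^2)
q''' = 3.3068e+06 W/m^3

3.3068e+06


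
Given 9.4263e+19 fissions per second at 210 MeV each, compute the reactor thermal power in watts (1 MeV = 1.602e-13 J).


P = fission_rate * E_MeV * 1.602e-13
P = 9.4263e+19 * 210 * 1.602e-13
P = 3.1712e+09 W

3.1712e+09


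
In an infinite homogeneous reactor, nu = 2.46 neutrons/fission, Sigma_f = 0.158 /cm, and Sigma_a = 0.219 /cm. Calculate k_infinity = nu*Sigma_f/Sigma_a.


k_inf = nu * Sigma_f / Sigma_a
k_inf = 2.46 * 0.158 / 0.219
k_inf = 1.7748

1.7748


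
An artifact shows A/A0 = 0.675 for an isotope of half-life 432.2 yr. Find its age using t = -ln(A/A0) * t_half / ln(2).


lambda = ln(2) / t_half = ln(2) / 432.2 = 0.001603765 /yr
t = -ln(A/A0) / lambda
t = -ln(0.675) / 0.001603765
t = 245.07 yr

245.07


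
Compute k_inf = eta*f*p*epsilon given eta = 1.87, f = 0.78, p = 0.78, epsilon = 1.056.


k_inf = eta * f * p * epsilon
k_inf = 1.87 * 0.78 * 0.78 * 1.056
k_inf = 1.2014

1.2014


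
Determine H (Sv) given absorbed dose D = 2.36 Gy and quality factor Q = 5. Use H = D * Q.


H = D * Q
H = 2.36 * 5
H = 11.800 Sv

11.800


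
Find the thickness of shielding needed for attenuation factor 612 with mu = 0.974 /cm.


x = ln(factor) / mu
x = ln(612) / 0.974
x = 6.5880 cm

6.5880


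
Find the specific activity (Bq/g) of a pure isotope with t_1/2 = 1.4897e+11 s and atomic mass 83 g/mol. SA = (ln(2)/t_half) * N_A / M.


lambda = ln(2) / t_half = ln(2) / 1.4897e+11 = 4.652931e-12 /s
SA = lambda * N_A / M
SA = 4.652931e-12 * 6.022e23 / 83
SA = 3.3759e+10 Bq/g

3.3759e+10


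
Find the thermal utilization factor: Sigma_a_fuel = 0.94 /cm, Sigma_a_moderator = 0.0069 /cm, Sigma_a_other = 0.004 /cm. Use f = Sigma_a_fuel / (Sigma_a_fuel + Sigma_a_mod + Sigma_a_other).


f = Sigma_a_fuel / (Sigma_a_fuel + Sigma_a_mod + Sigma_a_other)
f = 0.94 / (0.94 + 0.0069 + 0.004)
f = 0.98854

0.98854


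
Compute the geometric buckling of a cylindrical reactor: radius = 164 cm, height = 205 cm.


B^2 = (2.405/R)^2 + (pi/H)^2
B^2 = (2.405/164)^2 + (pi/205)^2
B^2 = 4.4990e-04 /cm^2

4.4990e-04


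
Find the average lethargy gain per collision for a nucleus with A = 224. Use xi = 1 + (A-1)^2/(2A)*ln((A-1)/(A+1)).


xi = 1 + (A-1)^2/(2A) * ln((A-1)/(A+1))
xi = 1 + (224-1)^2/(2*224) * ln((224-1)/(224 +1))
xi = 0.0089021

0.0089021


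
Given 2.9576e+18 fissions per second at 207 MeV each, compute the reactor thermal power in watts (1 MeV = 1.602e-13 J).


P = fission_rate * E_MeV * 1.602e-13
P = 2.9576e+18 * 207 * 1.602e-13
P = 9.8078e+07 W

9.8078e+07


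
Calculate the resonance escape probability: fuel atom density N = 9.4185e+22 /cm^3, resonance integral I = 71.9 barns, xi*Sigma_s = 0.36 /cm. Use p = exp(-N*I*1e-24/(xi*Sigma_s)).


p = exp(-N * I * 1e-24 / (xi*Sigma_s))
p = exp(-9.4185e+22 * 71.9 * 1e-24 / 0.36)
p = 6.7695e-09

6.7695e-09


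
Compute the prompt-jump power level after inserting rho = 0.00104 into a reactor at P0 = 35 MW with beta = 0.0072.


P1/P0 = beta / (beta - rho)
P1/P0 = 0.0072 / (0.0072 - 0.00104) = 1.168831
P1 = 35 * 1.168831 = 40.909 MW

40.909


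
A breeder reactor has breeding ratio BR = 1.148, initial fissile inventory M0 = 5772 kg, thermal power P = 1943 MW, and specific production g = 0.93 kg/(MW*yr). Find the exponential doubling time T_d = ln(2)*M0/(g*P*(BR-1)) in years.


Breeding gain G = BR - 1 = 1.148 - 1 = 0.148
Fissile production rate = g * P * G = 0.93 * 1943 * 0.148 = 267.43452 kg/yr
T_d = ln(2) * M0 / (g * P * G)
T_d = ln(2) * 5772 / 267.43452 = 14.960 yr

14.960


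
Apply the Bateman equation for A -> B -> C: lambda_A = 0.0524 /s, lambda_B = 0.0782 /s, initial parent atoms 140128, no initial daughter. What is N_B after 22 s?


N_B(t) = lambda_A * N_A0 / (lambda_B - lambda_A) * [exp(-lambda_A*t) - exp(-lambda_B*t)]
exp(-0.0524*22) = 0.3157514; exp(-0.0782*22) = 0.1789945
N_B = 0.0524 * 140128 / (0.0782 - 0.0524) * (0.3157514 - 0.1789945)
N_B = 38921

38921


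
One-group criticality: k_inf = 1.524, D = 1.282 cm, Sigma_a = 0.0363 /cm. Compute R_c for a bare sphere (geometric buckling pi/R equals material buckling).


L^2 = D / Sigma_a = 1.282 / 0.0363 = 35.31680 cm^2
B_m^2 = (k_inf - 1) / L^2 = (1.524 - 1) / 35.31680 = 0.01483713 /cm^2
For a bare sphere: B_g = pi/R, so R_c = pi / sqrt(B_m^2)
R_c = pi / sqrt(0.01483713) = 25.791 cm

25.791


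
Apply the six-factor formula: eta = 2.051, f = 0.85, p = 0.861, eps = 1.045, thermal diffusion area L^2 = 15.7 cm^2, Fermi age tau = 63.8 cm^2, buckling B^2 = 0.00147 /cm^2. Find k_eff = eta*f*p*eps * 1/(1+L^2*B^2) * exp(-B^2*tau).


k_inf = eta*f*p*eps = 2.051*0.85*0.861*1.045 = 1.568570
P_TNL = 1/(1 + L^2*B^2) = 1/(1 + 15.7*0.00147) = 0.9774416
P_FNL = exp(-B^2*tau) = exp(-0.00147*63.8) = 0.9104776
k_eff = k_inf * P_TNL * P_FNL = 1.568570 * 0.9774416 * 0.9104776
k_eff = 1.3959

1.3959


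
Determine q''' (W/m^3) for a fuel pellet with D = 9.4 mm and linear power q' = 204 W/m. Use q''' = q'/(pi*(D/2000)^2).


r = D / 2 / 1000 = 9.4 / 2 / 1000 = 0.0047 m
q''' = q' / (pi * r^2)
q''' = 204 / (pi * 0.0047^2)
q''' = 2.9396e+06 W/m^3

2.9396e+06


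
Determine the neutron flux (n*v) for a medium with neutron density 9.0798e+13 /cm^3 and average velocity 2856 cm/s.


phi = n * v
phi = 9.0798e+13 * 2856
phi = 2.5932e+17 /cm^2/s

2.5932e+17


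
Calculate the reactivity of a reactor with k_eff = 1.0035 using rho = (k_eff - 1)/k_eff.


rho = (k_eff - 1) / k_eff
rho = (1.0035 - 1) / 1.0035
rho = 0.0034878

0.0034878


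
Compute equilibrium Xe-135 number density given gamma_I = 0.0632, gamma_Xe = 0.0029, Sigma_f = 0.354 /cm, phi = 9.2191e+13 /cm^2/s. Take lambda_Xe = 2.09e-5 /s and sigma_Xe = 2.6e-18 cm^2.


Xe_eq = (gamma_I + gamma_Xe) * Sigma_f * phi / (lambda_Xe + sigma_Xe * phi)
Numerator = (0.0632 + 0.0029) * 0.354 * 9.2191e+13 = 2.157214e+12
Denominator = 2.09e-5 + 2.6e-18 * 9.2191e+13 = 2.605966e-04
Xe_eq = 2.157214e+12 / 2.605966e-04 = 8.2780e+15 /cm^3

8.2780e+15


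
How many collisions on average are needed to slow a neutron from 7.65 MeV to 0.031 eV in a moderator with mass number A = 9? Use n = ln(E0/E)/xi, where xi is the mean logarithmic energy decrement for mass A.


xi = 1 + (A-1)^2/(2A)*ln((A-1)/(A+1)) = 0.2066007 (for A = 9)
n = ln(E0/E) / xi
n = ln(7.65e6 / 0.031) / 0.2066007
n = ln(2.467742e+08) / 0.2066007 = 93.533

93.533


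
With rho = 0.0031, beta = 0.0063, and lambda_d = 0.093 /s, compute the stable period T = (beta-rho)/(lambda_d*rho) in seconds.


T = (beta - rho) / (lambda_d * rho)
T = (0.0063 - 0.0031) / (0.093 * 0.0031)
T = 11.100 s

11.100


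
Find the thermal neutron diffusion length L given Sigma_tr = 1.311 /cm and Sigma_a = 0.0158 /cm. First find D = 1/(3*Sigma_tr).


D = 1 / (3 * Sigma_tr) = 1 / (3 * 1.311) = 0.2542588 cm
L = sqrt(D / Sigma_a)
L = sqrt(0.2542588 / 0.0158)
L = 4.0115 cm

4.0115


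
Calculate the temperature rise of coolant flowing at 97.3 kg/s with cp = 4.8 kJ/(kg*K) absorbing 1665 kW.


dT = Q / (m_dot * cp)
dT = 1665 / (97.3 * 4.8)
dT = 3.5650 C

3.5650


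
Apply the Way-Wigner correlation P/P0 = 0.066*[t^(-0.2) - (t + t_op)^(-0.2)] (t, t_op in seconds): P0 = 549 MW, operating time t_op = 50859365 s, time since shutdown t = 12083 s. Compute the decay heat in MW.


P/P0 = 0.066 * [t^(-0.2) - (t + t_op)^(-0.2)]
P/P0 = 0.066 * [12083^(-0.2) - (12083 + 50859365)^(-0.2)]
P/P0 = 0.066 * [0.1526037 - 0.02875446] = 0.008174050
P = 549 * 0.008174050 = 4.4876 MW

4.4876


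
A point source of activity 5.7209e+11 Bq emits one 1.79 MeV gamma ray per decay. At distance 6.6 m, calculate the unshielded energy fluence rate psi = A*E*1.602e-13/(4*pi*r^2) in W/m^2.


psi = A * E * 1.602e-13 / (4*pi*r^2)
psi = 5.7209e+11 * 1.79 * 1.602e-13 / (4*pi*6.6^2)
psi = 2.9970e-04 W/m^2

2.9970e-04


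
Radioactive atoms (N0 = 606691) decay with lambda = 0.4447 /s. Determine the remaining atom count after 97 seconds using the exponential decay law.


N = N0 * exp(-lambda * t)
N = 606691 * exp(-0.4447 * 97)
N = 1.1202e-13

1.1202e-13


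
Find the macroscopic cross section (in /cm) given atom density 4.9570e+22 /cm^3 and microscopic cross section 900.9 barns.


Sigma = N * sigma_barns * 1e-24
Sigma = 4.9570e+22 * 900.9 * 1e-24
Sigma = 44.658 /cm

44.658


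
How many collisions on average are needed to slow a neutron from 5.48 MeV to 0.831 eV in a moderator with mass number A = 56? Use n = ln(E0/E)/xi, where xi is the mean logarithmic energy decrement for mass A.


xi = 1 + (A-1)^2/(2A)*ln((A-1)/(A+1)) = 0.03529286 (for A = 56)
n = ln(E0/E) / xi
n = ln(5.48e6 / 0.831) / 0.03529286
n = ln(6.594465e+06) / 0.03529286 = 444.90

444.90


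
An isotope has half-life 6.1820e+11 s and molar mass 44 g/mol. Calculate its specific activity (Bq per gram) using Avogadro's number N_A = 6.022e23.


lambda = ln(2) / t_half = ln(2) / 6.1820e+11 = 1.121235e-12 /s
SA = lambda * N_A / M
SA = 1.121235e-12 * 6.022e23 / 44
SA = 1.5346e+10 Bq/g

1.5346e+10


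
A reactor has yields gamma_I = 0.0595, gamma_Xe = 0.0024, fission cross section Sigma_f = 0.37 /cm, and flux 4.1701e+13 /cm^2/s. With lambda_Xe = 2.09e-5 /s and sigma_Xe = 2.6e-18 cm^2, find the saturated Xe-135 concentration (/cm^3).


Xe_eq = (gamma_I + gamma_Xe) * Sigma_f * phi / (lambda_Xe + sigma_Xe * phi)
Numerator = (0.0595 + 0.0024) * 0.37 * 4.1701e+13 = 9.550780e+11
Denominator = 2.09e-5 + 2.6e-18 * 4.1701e+13 = 1.293226e-04
Xe_eq = 9.550780e+11 / 1.293226e-04 = 7.3852e+15 /cm^3

7.3852e+15


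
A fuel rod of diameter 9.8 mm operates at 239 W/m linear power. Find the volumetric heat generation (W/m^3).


r = D / 2 / 1000 = 9.8 / 2 / 1000 = 0.0049 m
q''' = q' / (pi * r^2)
q''' = 239 / (pi * 0.0049^2)
q''' = 3.1685e+06 W/m^3

3.1685e+06


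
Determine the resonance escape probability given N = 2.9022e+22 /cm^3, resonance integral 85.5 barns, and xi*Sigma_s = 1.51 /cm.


p = exp(-N * I * 1e-24 / (xi*Sigma_s))
p = exp(-2.9022e+22 * 85.5 * 1e-24 / 1.51)
p = 0.19334

0.19334


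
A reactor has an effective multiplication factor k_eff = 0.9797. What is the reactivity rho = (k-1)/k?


rho = (k_eff - 1) / k_eff
rho = (0.9797 - 1) / 0.9797
rho = -0.020721

-0.020721


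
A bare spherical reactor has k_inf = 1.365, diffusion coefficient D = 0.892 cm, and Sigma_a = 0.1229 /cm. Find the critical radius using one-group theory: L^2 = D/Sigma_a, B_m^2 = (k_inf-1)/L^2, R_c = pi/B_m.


L^2 = D / Sigma_a = 0.892 / 0.1229 = 7.257933 cm^2
B_m^2 = (k_inf - 1) / L^2 = (1.365 - 1) / 7.257933 = 0.05028980 /cm^2
For a bare sphere: B_g = pi/R, so R_c = pi / sqrt(B_m^2)
R_c = pi / sqrt(0.05028980) = 14.009 cm

14.009


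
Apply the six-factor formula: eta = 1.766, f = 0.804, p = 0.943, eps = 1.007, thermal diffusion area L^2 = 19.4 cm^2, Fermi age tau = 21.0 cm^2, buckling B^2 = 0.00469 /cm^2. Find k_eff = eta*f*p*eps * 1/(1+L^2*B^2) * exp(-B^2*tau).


k_inf = eta*f*p*eps = 1.766*0.804*0.943*1.007 = 1.348304
P_TNL = 1/(1 + L^2*B^2) = 1/(1 + 19.4*0.00469) = 0.9166020
P_FNL = exp(-B^2*tau) = exp(-0.00469*21.0) = 0.9062048
k_eff = k_inf * P_TNL * P_FNL = 1.348304 * 0.9166020 * 0.9062048
k_eff = 1.1199

1.1199


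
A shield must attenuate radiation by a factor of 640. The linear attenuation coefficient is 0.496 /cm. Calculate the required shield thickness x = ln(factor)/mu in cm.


x = ln(factor) / mu
x = ln(640) / 0.496
x = 13.027 cm

13.027


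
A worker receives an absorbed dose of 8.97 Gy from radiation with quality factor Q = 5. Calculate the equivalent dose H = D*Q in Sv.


H = D * Q
H = 8.97 * 5
H = 44.850 Sv

44.850


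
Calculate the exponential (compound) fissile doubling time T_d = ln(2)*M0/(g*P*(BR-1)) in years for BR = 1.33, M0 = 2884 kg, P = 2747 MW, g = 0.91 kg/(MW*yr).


Breeding gain G = BR - 1 = 1.33 - 1 = 0.33
Fissile production rate = g * P * G = 0.91 * 2747 * 0.33 = 824.9241 kg/yr
T_d = ln(2) * M0 / (g * P * G)
T_d = ln(2) * 2884 / 824.9241 = 2.4233 yr

2.4233


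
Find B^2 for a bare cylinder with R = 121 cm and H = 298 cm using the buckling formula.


B^2 = (2.405/R)^2 + (pi/H)^2
B^2 = (2.405/121)^2 + (pi/298)^2
B^2 = 5.0620e-04 /cm^2

5.0620e-04


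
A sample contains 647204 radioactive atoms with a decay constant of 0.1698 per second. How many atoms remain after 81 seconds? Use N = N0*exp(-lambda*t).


N = N0 * exp(-lambda * t)
N = 647204 * exp(-0.1698 * 81)
N = 0.68840

0.68840


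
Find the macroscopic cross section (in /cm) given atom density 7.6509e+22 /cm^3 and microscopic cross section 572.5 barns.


Sigma = N * sigma_barns * 1e-24
Sigma = 7.6509e+22 * 572.5 * 1e-24
Sigma = 43.801 /cm

43.801


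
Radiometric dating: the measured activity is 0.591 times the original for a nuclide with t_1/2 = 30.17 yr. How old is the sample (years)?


lambda = ln(2) / t_half = ln(2) / 30.17 = 0.02297472 /yr
t = -ln(A/A0) / lambda
t = -ln(0.591) / 0.02297472
t = 22.892 yr

22.892


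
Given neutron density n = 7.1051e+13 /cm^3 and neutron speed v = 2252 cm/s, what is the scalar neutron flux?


phi = n * v
phi = 7.1051e+13 * 2252
phi = 1.6001e+17 /cm^2/s

1.6001e+17


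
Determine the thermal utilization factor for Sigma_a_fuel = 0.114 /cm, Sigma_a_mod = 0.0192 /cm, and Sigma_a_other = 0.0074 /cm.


f = Sigma_a_fuel / (Sigma_a_fuel + Sigma_a_mod + Sigma_a_other)
f = 0.114 / (0.114 + 0.0192 + 0.0074)
f = 0.81081

0.81081


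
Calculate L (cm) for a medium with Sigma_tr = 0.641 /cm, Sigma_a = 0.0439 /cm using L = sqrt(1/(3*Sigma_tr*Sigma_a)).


D = 1 / (3 * Sigma_tr) = 1 / (3 * 0.641) = 0.5200208 cm
L = sqrt(D / Sigma_a)
L = sqrt(0.5200208 / 0.0439)
L = 3.4417 cm

3.4417


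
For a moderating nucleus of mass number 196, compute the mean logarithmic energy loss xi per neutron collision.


xi = 1 + (A-1)^2/(2A) * ln((A-1)/(A+1))
xi = 1 + (196-1)^2/(2*196) * ln((196-1)/(196 +1))
xi = 0.010169

0.010169


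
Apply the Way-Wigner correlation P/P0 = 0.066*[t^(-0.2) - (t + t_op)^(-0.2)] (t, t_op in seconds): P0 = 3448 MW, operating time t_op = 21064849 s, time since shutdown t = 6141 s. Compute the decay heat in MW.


P/P0 = 0.066 * [t^(-0.2) - (t + t_op)^(-0.2)]
P/P0 = 0.066 * [6141^(-0.2) - (6141 + 21064849)^(-0.2)]
P/P0 = 0.066 * [0.1747238 - 0.03429754] = 0.009268133
P = 3448 * 0.009268133 = 31.957 MW

31.957


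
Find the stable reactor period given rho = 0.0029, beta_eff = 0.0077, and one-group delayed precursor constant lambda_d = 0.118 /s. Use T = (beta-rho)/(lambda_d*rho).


T = (beta - rho) / (lambda_d * rho)
T = (0.0077 - 0.0029) / (0.118 * 0.0029)
T = 14.027 s

14.027


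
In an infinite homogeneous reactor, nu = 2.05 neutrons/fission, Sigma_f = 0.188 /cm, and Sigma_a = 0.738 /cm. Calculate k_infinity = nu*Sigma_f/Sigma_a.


k_inf = nu * Sigma_f / Sigma_a
k_inf = 2.05 * 0.188 / 0.738
k_inf = 0.52222

0.52222


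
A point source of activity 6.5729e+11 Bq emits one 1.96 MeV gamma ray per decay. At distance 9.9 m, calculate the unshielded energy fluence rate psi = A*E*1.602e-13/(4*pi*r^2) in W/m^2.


psi = A * E * 1.602e-13 / (4*pi*r^2)
psi = 6.5729e+11 * 1.96 * 1.602e-13 / (4*pi*9.9^2)
psi = 1.6757e-04 W/m^2

1.6757e-04


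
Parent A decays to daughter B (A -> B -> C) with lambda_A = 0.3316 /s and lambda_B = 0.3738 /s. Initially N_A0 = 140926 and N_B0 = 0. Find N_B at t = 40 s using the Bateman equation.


N_B(t) = lambda_A * N_A0 / (lambda_B - lambda_A) * [exp(-lambda_A*t) - exp(-lambda_B*t)]
exp(-0.3316*40) = 1.735873e-06; exp(-0.3738*40) = 3.209437e-07
N_B = 0.3316 * 140926 / (0.3738 - 0.3316) * (1.735873e-06 - 3.209437e-07)
N_B = 1.5669

1.5669


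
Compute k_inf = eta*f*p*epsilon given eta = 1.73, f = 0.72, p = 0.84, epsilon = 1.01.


k_inf = eta * f * p * epsilon
k_inf = 1.73 * 0.72 * 0.84 * 1.01
k_inf = 1.0568

1.0568


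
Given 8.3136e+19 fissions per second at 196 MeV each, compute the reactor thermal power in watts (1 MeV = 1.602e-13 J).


P = fission_rate * E_MeV * 1.602e-13
P = 8.3136e+19 * 196 * 1.602e-13
P = 2.6104e+09 W

2.6104e+09


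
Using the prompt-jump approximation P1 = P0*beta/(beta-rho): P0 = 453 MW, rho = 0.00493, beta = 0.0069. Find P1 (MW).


P1/P0 = beta / (beta - rho)
P1/P0 = 0.0069 / (0.0069 - 0.00493) = 3.502538
P1 = 453 * 3.502538 = 1586.6 MW

1586.6


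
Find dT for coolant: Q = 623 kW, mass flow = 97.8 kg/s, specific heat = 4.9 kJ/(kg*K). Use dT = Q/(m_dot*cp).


dT = Q / (m_dot * cp)
dT = 623 / (97.8 * 4.9)
dT = 1.3000 C

1.3000


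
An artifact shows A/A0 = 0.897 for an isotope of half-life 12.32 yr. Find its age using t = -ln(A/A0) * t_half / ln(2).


lambda = ln(2) / t_half = ln(2) / 12.32 = 0.05626195 /yr
t = -ln(A/A0) / lambda
t = -ln(0.897) / 0.05626195
t = 1.9320 yr

1.9320


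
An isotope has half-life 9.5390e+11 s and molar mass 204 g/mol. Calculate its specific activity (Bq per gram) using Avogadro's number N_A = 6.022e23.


lambda = ln(2) / t_half = ln(2) / 9.5390e+11 = 7.266455e-13 /s
SA = lambda * N_A / M
SA = 7.266455e-13 * 6.022e23 / 204
SA = 2.1450e+09 Bq/g

2.1450e+09


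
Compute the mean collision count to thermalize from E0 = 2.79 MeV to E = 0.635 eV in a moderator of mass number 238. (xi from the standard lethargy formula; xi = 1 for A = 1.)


xi = 1 + (A-1)^2/(2A)*ln((A-1)/(A+1)) = 0.008379872 (for A = 238)
n = ln(E0/E) / xi
n = ln(2.79e6 / 0.635) / 0.008379872
n = ln(4.393701e+06) / 0.008379872 = 1825.3

1825.3


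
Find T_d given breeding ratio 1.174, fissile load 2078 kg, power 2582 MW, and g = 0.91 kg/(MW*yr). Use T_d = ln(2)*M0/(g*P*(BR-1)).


Breeding gain G = BR - 1 = 1.174 - 1 = 0.174
Fissile production rate = g * P * G = 0.91 * 2582 * 0.174 = 408.83388 kg/yr
T_d = ln(2) * M0 / (g * P * G)
T_d = ln(2) * 2078 / 408.83388 = 3.5231 yr

3.5231


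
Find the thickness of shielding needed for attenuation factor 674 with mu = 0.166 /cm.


x = ln(factor) / mu
x = ln(674) / 0.166
x = 39.236 cm

39.236


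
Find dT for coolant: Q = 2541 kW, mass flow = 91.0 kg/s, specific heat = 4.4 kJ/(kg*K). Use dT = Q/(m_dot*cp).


dT = Q / (m_dot * cp)
dT = 2541 / (91.0 * 4.4)
dT = 6.3462 C

6.3462


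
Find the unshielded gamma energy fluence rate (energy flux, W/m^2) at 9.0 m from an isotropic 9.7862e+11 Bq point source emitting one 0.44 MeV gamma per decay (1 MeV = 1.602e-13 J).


psi = A * E * 1.602e-13 / (4*pi*r^2)
psi = 9.7862e+11 * 0.44 * 1.602e-13 / (4*pi*9.0^2)
psi = 6.7770e-05 W/m^2

6.7770e-05


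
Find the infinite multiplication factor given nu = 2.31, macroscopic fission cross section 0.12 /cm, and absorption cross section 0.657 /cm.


k_inf = nu * Sigma_f / Sigma_a
k_inf = 2.31 * 0.12 / 0.657
k_inf = 0.42192

0.42192


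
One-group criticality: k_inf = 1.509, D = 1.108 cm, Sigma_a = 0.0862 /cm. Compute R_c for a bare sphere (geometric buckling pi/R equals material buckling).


L^2 = D / Sigma_a = 1.108 / 0.0862 = 12.85383 cm^2
B_m^2 = (k_inf - 1) / L^2 = (1.509 - 1) / 12.85383 = 0.03959909 /cm^2
For a bare sphere: B_g = pi/R, so R_c = pi / sqrt(B_m^2)
R_c = pi / sqrt(0.03959909) = 15.787 cm

15.787


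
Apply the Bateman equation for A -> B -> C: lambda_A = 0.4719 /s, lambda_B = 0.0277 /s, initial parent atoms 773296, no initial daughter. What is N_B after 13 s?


N_B(t) = lambda_A * N_A0 / (lambda_B - lambda_A) * [exp(-lambda_A*t) - exp(-lambda_B*t)]
exp(-0.4719*13) = 0.002166375; exp(-0.0277*13) = 0.6976066
N_B = 0.4719 * 773296 / (0.0277 - 0.4719) * (0.002166375 - 0.6976066)
N_B = 571317

571317


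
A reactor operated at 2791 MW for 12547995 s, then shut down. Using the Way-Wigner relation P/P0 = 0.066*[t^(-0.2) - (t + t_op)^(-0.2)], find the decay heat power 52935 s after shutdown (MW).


P/P0 = 0.066 * [t^(-0.2) - (t + t_op)^(-0.2)]
P/P0 = 0.066 * [52935^(-0.2) - (52935 + 12547995)^(-0.2)]
P/P0 = 0.066 * [0.1135668 - 0.03801189] = 0.004986624
P = 2791 * 0.004986624 = 13.918 MW

13.918


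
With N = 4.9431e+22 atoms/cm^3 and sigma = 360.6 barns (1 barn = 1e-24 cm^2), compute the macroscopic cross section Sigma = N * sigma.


Sigma = N * sigma_barns * 1e-24
Sigma = 4.9431e+22 * 360.6 * 1e-24
Sigma = 17.825 /cm

17.825


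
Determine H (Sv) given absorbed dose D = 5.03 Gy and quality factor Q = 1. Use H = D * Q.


H = D * Q
H = 5.03 * 1
H = 5.0300 Sv

5.0300


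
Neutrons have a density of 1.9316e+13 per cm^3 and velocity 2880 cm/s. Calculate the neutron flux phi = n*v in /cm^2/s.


phi = n * v
phi = 1.9316e+13 * 2880
phi = 5.5630e+16 /cm^2/s

5.5630e+16


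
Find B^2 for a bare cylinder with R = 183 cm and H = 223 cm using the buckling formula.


B^2 = (2.405/R)^2 + (pi/H)^2
B^2 = (2.405/183)^2 + (pi/223)^2
B^2 = 3.7118e-04 /cm^2

3.7118e-04


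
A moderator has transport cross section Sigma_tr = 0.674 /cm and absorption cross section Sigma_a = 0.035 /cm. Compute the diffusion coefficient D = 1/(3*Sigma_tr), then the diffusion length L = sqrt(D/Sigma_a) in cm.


D = 1 / (3 * Sigma_tr) = 1 / (3 * 0.674) = 0.4945598 cm
L = sqrt(D / Sigma_a)
L = sqrt(0.4945598 / 0.035)
L = 3.7590 cm

3.7590


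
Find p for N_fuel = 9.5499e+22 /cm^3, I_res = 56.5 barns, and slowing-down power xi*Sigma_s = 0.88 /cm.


p = exp(-N * I * 1e-24 / (xi*Sigma_s))
p = exp(-9.5499e+22 * 56.5 * 1e-24 / 0.88)
p = 0.0021734

0.0021734


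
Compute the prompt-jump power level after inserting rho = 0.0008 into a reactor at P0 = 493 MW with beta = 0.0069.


P1/P0 = beta / (beta - rho)
P1/P0 = 0.0069 / (0.0069 - 0.0008) = 1.131148
P1 = 493 * 1.131148 = 557.66 MW

557.66


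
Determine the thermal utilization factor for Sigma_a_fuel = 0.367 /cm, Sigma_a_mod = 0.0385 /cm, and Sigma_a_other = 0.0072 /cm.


f = Sigma_a_fuel / (Sigma_a_fuel + Sigma_a_mod + Sigma_a_other)
f = 0.367 / (0.367 + 0.0385 + 0.0072)
f = 0.88927

0.88927


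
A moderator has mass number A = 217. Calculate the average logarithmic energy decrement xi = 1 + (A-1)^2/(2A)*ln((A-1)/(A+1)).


xi = 1 + (A-1)^2/(2A) * ln((A-1)/(A+1))
xi = 1 + (217-1)^2/(2*217) * ln((217-1)/(217 +1))
xi = 0.0091883

0.0091883


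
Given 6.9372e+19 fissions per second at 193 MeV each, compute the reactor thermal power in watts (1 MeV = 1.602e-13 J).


P = fission_rate * E_MeV * 1.602e-13
P = 6.9372e+19 * 193 * 1.602e-13
P = 2.1449e+09 W

2.1449e+09


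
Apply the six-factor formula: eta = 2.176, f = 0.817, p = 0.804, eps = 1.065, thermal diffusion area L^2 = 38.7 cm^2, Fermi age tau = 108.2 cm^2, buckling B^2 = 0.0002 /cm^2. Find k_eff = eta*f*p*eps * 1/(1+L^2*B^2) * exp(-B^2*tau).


k_inf = eta*f*p*eps = 2.176*0.817*0.804*1.065 = 1.522252
P_TNL = 1/(1 + L^2*B^2) = 1/(1 + 38.7*0.0002) = 0.9923194
P_FNL = exp(-B^2*tau) = exp(-0.0002*108.2) = 0.9785925
k_eff = k_inf * P_TNL * P_FNL = 1.522252 * 0.9923194 * 0.9785925
k_eff = 1.4782

1.4782


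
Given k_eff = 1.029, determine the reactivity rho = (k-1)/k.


rho = (k_eff - 1) / k_eff
rho = (1.029 - 1) / 1.029
rho = 0.028183

0.028183


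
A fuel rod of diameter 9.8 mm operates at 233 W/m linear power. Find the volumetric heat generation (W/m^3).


r = D / 2 / 1000 = 9.8 / 2 / 1000 = 0.0049 m
q''' = q' / (pi * r^2)
q''' = 233 / (pi * 0.0049^2)
q''' = 3.0890e+06 W/m^3

3.0890e+06


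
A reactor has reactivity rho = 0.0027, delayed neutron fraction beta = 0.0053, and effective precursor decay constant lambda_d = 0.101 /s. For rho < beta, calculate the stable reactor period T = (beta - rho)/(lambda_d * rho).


T = (beta - rho) / (lambda_d * rho)
T = (0.0053 - 0.0027) / (0.101 * 0.0027)
T = 9.5343 s

9.5343


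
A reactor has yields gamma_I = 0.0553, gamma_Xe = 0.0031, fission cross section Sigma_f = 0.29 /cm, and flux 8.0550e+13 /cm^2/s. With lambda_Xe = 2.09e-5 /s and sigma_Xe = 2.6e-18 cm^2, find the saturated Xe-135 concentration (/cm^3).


Xe_eq = (gamma_I + gamma_Xe) * Sigma_f * phi / (lambda_Xe + sigma_Xe * phi)
Numerator = (0.0553 + 0.0031) * 0.29 * 8.0550e+13 = 1.364195e+12
Denominator = 2.09e-5 + 2.6e-18 * 8.0550e+13 = 2.303300e-04
Xe_eq = 1.364195e+12 / 2.303300e-04 = 5.9228e+15 /cm^3

5.9228e+15


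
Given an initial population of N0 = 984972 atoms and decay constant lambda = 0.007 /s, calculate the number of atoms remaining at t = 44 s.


N = N0 * exp(-lambda * t)
N = 984972 * exp(-0.007 * 44)
N = 723871

723871
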